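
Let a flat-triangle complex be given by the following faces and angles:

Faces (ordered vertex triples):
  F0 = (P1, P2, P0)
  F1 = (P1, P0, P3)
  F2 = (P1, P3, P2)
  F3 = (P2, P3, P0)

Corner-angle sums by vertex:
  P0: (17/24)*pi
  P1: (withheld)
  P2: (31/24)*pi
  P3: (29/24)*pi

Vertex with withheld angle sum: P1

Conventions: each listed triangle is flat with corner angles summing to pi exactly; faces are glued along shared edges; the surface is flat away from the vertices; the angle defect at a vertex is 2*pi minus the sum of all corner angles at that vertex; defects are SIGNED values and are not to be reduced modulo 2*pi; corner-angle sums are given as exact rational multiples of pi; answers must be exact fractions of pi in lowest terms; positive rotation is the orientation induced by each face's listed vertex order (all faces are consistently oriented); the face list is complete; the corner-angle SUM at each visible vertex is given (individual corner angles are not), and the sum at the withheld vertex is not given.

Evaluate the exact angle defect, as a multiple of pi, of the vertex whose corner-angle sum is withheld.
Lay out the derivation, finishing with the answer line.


V = 4, E = 6, F = 4; chi = V - E + F = 2
Gauss-Bonnet: total defect = 2*pi*chi = 4*pi; visible defects sum to (67/24)*pi

Answer: defect(P1) = (29/24)*pi


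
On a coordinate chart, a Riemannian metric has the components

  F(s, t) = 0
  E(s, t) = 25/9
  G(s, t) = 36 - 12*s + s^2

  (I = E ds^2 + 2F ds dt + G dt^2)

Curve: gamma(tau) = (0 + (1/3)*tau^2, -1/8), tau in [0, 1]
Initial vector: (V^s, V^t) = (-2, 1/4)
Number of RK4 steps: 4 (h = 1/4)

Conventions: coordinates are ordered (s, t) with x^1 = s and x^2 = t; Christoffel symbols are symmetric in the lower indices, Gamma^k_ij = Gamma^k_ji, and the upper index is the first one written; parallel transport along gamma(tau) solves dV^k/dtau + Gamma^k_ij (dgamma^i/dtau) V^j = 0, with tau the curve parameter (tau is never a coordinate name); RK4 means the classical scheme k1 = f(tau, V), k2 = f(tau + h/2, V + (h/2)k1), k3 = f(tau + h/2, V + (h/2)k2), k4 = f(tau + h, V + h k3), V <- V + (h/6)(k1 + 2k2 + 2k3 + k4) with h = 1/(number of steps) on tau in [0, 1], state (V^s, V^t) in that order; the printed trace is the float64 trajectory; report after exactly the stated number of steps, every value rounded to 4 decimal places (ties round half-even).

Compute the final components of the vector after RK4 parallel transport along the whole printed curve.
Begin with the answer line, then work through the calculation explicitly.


Answer: V^s = -2.0000, V^t = 0.2647

gamma'(tau) = ((2/3)*tau, 0); f(tau, V)^k = -Gamma^k_ij(gamma(tau)) gamma'^i(tau) V^j; h = 1/4; intermediate values shown to 6 dp
curve data and Christoffel symbols at the stage parameters:
  tau = 0.000000: gamma = (0.000000, -0.125000), gamma' = (0.000000, 0.000000); Gamma_sss = 0.000000, Gamma_sst = 0.000000, Gamma_stt = 2.160000, Gamma_tss = 0.000000, Gamma_tst = -0.166667, Gamma_ttt = 0.000000
  tau = 0.125000: gamma = (0.005208, -0.125000), gamma' = (0.083333, 0.000000); Gamma_sss = 0.000000, Gamma_sst = 0.000000, Gamma_stt = 2.158125, Gamma_tss = 0.000000, Gamma_tst = -0.166811, Gamma_ttt = 0.000000
  tau = 0.250000: gamma = (0.020833, -0.125000), gamma' = (0.166667, 0.000000); Gamma_sss = 0.000000, Gamma_sst = 0.000000, Gamma_stt = 2.152500, Gamma_tss = 0.000000, Gamma_tst = -0.167247, Gamma_ttt = 0.000000
  tau = 0.375000: gamma = (0.046875, -0.125000), gamma' = (0.250000, 0.000000); Gamma_sss = 0.000000, Gamma_sst = 0.000000, Gamma_stt = 2.143125, Gamma_tss = 0.000000, Gamma_tst = -0.167979, Gamma_ttt = 0.000000
  tau = 0.500000: gamma = (0.083333, -0.125000), gamma' = (0.333333, 0.000000); Gamma_sss = 0.000000, Gamma_sst = 0.000000, Gamma_stt = 2.130000, Gamma_tss = 0.000000, Gamma_tst = -0.169014, Gamma_ttt = 0.000000
  tau = 0.625000: gamma = (0.130208, -0.125000), gamma' = (0.416667, 0.000000); Gamma_sss = 0.000000, Gamma_sst = 0.000000, Gamma_stt = 2.113125, Gamma_tss = 0.000000, Gamma_tst = -0.170364, Gamma_ttt = 0.000000
  tau = 0.750000: gamma = (0.187500, -0.125000), gamma' = (0.500000, 0.000000); Gamma_sss = 0.000000, Gamma_sst = 0.000000, Gamma_stt = 2.092500, Gamma_tss = 0.000000, Gamma_tst = -0.172043, Gamma_ttt = 0.000000
  tau = 0.875000: gamma = (0.255208, -0.125000), gamma' = (0.583333, 0.000000); Gamma_sss = 0.000000, Gamma_sst = 0.000000, Gamma_stt = 2.068125, Gamma_tss = 0.000000, Gamma_tst = -0.174071, Gamma_ttt = 0.000000
  tau = 1.000000: gamma = (0.333333, -0.125000), gamma' = (0.666667, 0.000000); Gamma_sss = 0.000000, Gamma_sst = 0.000000, Gamma_stt = 2.040000, Gamma_tss = 0.000000, Gamma_tst = -0.176471, Gamma_ttt = 0.000000
step 0: V^s = -2.0000, V^t = 0.2500
step 1: k1 = (0.000000, 0.000000), k2 = (0.000000, 0.003475), k3 = (0.000000, 0.003481), k4 = (0.000000, 0.006993); V <- V + (h/6)(k1 + 2k2 + 2k3 + k4): V^s = -2.0000, V^t = 0.2509
step 2: k1 = (0.000000, 0.006993), k2 = (0.000000, 0.010572), k3 = (0.000000, 0.010591), k4 = (0.000000, 0.014283); V <- V + (h/6)(k1 + 2k2 + 2k3 + k4): V^s = -2.0000, V^t = 0.2535
step 3: k1 = (0.000000, 0.014283), k2 = (0.000000, 0.018123), k3 = (0.000000, 0.018157), k4 = (0.000000, 0.022199); V <- V + (h/6)(k1 + 2k2 + 2k3 + k4): V^s = -2.0000, V^t = 0.2581
step 4: k1 = (0.000000, 0.022199), k2 = (0.000000, 0.026486), k3 = (0.000000, 0.026540), k4 = (0.000000, 0.031141); V <- V + (h/6)(k1 + 2k2 + 2k3 + k4): V^s = -2.0000, V^t = 0.2647


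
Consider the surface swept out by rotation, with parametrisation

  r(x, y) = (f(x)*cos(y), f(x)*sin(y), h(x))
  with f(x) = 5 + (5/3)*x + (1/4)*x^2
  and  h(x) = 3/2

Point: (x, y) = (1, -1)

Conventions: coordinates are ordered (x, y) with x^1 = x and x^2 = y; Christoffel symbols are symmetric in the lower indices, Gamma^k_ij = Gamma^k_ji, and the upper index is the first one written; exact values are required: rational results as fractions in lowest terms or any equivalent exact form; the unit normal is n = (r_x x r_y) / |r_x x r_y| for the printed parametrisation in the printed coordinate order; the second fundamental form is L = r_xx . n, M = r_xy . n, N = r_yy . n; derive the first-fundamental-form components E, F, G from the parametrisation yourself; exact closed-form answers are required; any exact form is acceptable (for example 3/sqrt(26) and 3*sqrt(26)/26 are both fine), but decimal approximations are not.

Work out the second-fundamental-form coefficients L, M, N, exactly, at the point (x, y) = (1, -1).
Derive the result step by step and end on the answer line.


f = 83/12, f' = 13/6, f'' = 1/2, h' = 0, h'' = 0
E = 169/36, F = 0, G = 6889/144; answer radicand W^2 = 169/36
unnormalised second-form numerators: l = 0, m = 0, n = 0; L = l/sqrt(169/36), and similarly M = m/sqrt(W^2), N = n/sqrt(W^2)

Answer: L = 0, M = 0, N = 0


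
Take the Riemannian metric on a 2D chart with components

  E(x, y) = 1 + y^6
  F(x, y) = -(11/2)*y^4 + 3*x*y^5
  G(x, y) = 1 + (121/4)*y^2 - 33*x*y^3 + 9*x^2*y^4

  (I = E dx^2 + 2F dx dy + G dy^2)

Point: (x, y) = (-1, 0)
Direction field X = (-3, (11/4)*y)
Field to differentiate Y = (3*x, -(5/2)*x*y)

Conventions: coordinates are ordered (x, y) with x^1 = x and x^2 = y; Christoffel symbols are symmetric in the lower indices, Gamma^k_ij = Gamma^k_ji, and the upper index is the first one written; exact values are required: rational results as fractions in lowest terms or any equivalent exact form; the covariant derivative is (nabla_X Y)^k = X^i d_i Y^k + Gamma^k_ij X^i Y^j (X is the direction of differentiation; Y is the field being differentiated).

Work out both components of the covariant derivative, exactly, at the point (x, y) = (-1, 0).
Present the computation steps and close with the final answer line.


E = 1, F = 0, G = 1 at the point
E_x = 0, E_y = 0, F_x = 0, F_y = 0, G_x = 0, G_y = 0
EG - F^2 = 1;  g^inv = (1) * [[1, 0], [0, 1]]
first-kind symbols [ij,l] = (1/2)(d_i g_jl + d_j g_il - d_l g_ij): [xx,x] = E_x/2 = 0, [xx,y] = F_x - E_y/2 = 0, [xy,x] = E_y/2 = 0, [xy,y] = G_x/2 = 0, [yy,x] = F_y - G_x/2 = 0, [yy,y] = G_y/2 = 0
Gamma^x_ij = (G*[ij,x] - F*[ij,y])/(EG - F^2), Gamma^y_ij = (E*[ij,y] - F*[ij,x])/(EG - F^2)
Gamma_xxx = 0, Gamma_xxy = 0, Gamma_xyy = 0, Gamma_yxx = 0, Gamma_yxy = 0, Gamma_yyy = 0
X = (-3, 0), Y = (-3, 0) at the point

Answer: (nabla_X Y)^x = -9, (nabla_X Y)^y = 0


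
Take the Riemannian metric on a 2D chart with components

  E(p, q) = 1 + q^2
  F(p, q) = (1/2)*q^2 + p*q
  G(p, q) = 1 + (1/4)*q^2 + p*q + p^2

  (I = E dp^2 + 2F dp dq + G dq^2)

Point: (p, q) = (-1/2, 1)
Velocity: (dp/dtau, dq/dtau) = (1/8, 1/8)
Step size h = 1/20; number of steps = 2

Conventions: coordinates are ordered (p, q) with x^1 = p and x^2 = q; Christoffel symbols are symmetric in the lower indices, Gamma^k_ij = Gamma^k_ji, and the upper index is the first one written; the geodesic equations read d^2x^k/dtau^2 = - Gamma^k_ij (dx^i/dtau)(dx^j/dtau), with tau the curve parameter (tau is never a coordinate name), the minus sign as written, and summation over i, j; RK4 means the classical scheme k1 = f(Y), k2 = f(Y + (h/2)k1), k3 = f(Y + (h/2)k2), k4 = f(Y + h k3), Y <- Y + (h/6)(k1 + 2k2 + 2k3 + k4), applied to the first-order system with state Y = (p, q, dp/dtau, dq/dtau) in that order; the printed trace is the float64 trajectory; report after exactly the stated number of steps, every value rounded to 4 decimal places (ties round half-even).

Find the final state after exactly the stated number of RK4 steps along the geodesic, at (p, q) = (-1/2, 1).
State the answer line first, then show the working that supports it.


Answer: p = -0.4876, q = 1.0125, dp/dtau = 0.1231, dq/dtau = 0.1250

f(Y) = (dp/dtau, dq/dtau, -Gamma^p_ij Y'^i Y'^j, -Gamma^q_ij Y'^i Y'^j) with the Gammas evaluated at the stage position; h = 0.050000; intermediate values shown to 6 dp
step 0: p = -0.5000, q = 1.0000, dp/dtau = 0.1250, dq/dtau = 0.1250
step 1:
  k1: at (p, q) = (-0.500000, 1.000000), (dp/dtau, dq/dtau) = (0.125000, 0.125000); Gamma_ppp = 0.000000, Gamma_ppq = 0.500000, Gamma_pqq = 0.250000, Gamma_qpp = 0.000000, Gamma_qpq = 0.000000, Gamma_qqq = 0.000000; k1 = (0.125000, 0.125000, -0.019531, 0.000000)
  k2: at (p, q) = (-0.496875, 1.003125), (dp/dtau, dq/dtau) = (0.124512, 0.125000); Gamma_ppp = 0.000000, Gamma_ppq = 0.499992, Gamma_pqq = 0.249996, Gamma_qpp = 0.000000, Gamma_qpq = 0.002336, Gamma_qqq = 0.001168; k2 = (0.124512, 0.125000, -0.019470, -0.000091)
  k3: at (p, q) = (-0.496887, 1.003125), (dp/dtau, dq/dtau) = (0.124513, 0.124998); Gamma_ppp = 0.000000, Gamma_ppq = 0.499992, Gamma_pqq = 0.249996, Gamma_qpp = 0.000000, Gamma_qpq = 0.002330, Gamma_qqq = 0.001165; k3 = (0.124513, 0.124998, -0.019470, -0.000091)
  k4: at (p, q) = (-0.493774, 1.006250), (dp/dtau, dq/dtau) = (0.124027, 0.124995); Gamma_ppp = 0.000000, Gamma_ppq = 0.499969, Gamma_pqq = 0.249984, Gamma_qpp = 0.000000, Gamma_qpq = 0.004646, Gamma_qqq = 0.002323; k4 = (0.124027, 0.124995, -0.019407, -0.000180)
  Y <- Y + (h/6)(k1 + 2k2 + 2k3 + k4): p = -0.4938, q = 1.0062, dp/dtau = 0.1240, dq/dtau = 0.1250
step 2:
  k1: at (p, q) = (-0.493774, 1.006250), (dp/dtau, dq/dtau) = (0.124027, 0.124995); Gamma_ppp = 0.000000, Gamma_ppq = 0.499969, Gamma_pqq = 0.249984, Gamma_qpp = 0.000000, Gamma_qpq = 0.004646, Gamma_qqq = 0.002323; k1 = (0.124027, 0.124995, -0.019407, -0.000180)
  k2: at (p, q) = (-0.490674, 1.009375), (dp/dtau, dq/dtau) = (0.123541, 0.124991); Gamma_ppp = 0.000000, Gamma_ppq = 0.499930, Gamma_pqq = 0.249965, Gamma_qpp = 0.000000, Gamma_qpq = 0.006941, Gamma_qqq = 0.003470; k2 = (0.123541, 0.124991, -0.019345, -0.000269)
  k3: at (p, q) = (-0.490686, 1.009375), (dp/dtau, dq/dtau) = (0.123543, 0.124989); Gamma_ppp = 0.000000, Gamma_ppq = 0.499930, Gamma_pqq = 0.249965, Gamma_qpp = 0.000000, Gamma_qpq = 0.006935, Gamma_qqq = 0.003467; k3 = (0.123543, 0.124989, -0.019344, -0.000268)
  k4: at (p, q) = (-0.487597, 1.012499), (dp/dtau, dq/dtau) = (0.123059, 0.124982); Gamma_ppp = 0.000000, Gamma_ppq = 0.499876, Gamma_pqq = 0.249938, Gamma_qpp = 0.000000, Gamma_qpq = 0.009209, Gamma_qqq = 0.004604; k4 = (0.123059, 0.124982, -0.019281, -0.000355)
  Y <- Y + (h/6)(k1 + 2k2 + 2k3 + k4): p = -0.4876, q = 1.0125, dp/dtau = 0.1231, dq/dtau = 0.1250


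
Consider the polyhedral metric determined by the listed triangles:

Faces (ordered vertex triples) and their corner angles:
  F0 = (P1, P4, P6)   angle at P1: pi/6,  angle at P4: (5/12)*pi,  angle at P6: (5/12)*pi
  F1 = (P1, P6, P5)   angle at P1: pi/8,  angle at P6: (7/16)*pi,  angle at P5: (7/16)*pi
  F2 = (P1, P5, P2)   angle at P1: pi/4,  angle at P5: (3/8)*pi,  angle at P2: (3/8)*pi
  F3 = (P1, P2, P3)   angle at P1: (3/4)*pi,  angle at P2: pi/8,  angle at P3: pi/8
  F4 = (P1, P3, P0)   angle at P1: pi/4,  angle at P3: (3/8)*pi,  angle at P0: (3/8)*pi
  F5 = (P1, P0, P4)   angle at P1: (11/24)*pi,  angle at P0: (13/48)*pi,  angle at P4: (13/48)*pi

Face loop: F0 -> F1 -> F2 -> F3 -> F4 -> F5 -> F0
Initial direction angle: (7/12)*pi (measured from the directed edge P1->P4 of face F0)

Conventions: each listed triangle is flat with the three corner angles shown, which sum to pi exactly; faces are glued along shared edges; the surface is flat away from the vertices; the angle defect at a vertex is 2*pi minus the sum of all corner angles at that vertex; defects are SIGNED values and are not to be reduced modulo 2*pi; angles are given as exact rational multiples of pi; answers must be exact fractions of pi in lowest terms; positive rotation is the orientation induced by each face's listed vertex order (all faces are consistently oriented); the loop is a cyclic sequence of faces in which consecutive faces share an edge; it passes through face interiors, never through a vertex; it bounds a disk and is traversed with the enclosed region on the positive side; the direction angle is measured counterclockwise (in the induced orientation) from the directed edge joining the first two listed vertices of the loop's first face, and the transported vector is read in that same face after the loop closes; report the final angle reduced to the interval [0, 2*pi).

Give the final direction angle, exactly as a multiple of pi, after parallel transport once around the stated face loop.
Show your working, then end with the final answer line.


enclosed vertex P1: corner angles sum to 2*pi, defect = 2*pi - 2*pi = 0
summing the enclosed defects onto the initial angle, mod 2*pi in the induced orientation:
final angle = (7/12)*pi + 0 = (7/12)*pi (mod 2*pi)

Answer: final direction angle = (7/12)*pi


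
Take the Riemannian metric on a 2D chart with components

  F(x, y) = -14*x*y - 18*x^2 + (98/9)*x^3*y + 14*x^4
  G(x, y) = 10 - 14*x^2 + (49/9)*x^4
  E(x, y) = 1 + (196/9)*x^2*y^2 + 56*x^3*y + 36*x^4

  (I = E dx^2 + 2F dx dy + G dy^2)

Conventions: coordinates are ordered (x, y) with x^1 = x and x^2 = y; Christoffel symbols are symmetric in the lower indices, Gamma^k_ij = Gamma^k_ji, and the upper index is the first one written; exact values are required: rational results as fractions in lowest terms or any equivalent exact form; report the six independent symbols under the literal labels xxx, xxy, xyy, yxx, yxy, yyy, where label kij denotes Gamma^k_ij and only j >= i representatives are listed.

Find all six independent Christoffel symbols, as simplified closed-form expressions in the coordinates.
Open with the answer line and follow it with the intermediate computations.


Answer: Gamma_xxx = (648*x^3 + 756*x^2*y + 196*x*y^2)/(373*x^4 + 504*x^3*y + 196*x^2*y^2 - 126*x^2 + 90), Gamma_xxy = (252*x^3 + 196*x^2*y)/(373*x^4 + 504*x^3*y + 196*x^2*y^2 - 126*x^2 + 90), Gamma_xyy = 0, Gamma_yxx = (252*x^3 + 98*x^2*y - 324*x - 126*y)/(373*x^4 + 504*x^3*y + 196*x^2*y^2 - 126*x^2 + 90), Gamma_yxy = (98*x^3 - 126*x)/(373*x^4 + 504*x^3*y + 196*x^2*y^2 - 126*x^2 + 90), Gamma_yyy = 0

E = 1 + (196/9)*x^2*y^2 + 56*x^3*y + 36*x^4; F = -14*x*y - 18*x^2 + (98/9)*x^3*y + 14*x^4; G = 10 - 14*x^2 + (49/9)*x^4
Gamma^k_ij = (1/2) g^{kl} (d_i g_jl + d_j g_il - d_l g_ij), with g^inv = (1/(EG-F^2)) [[G, -F], [-F, E]]
first partials: E_x = (392/9)*x*y^2 + 168*x^2*y + 144*x^3, E_y = (392/9)*x^2*y + 56*x^3, F_x = -14*y - 36*x + (98/3)*x^2*y + 56*x^3, F_y = -14*x + (98/9)*x^3, G_x = -28*x + (196/9)*x^3, G_y = 0
D = EG - F^2 = 10 - 14*x^2 + (196/9)*x^2*y^2 + 56*x^3*y + (373/9)*x^4
expanded: Gamma^x_xx = (G E_x - 2F F_x + F E_y)/(2D), Gamma^x_xy = (G E_y - F G_x)/(2D), Gamma^x_yy = (2G F_y - G G_x - F G_y)/(2D), Gamma^y_xx = (2E F_x - E E_y - F E_x)/(2D), Gamma^y_xy = (E G_x - F E_y)/(2D), Gamma^y_yy = (E G_y - 2F F_y + F G_x)/(2D); substitute and cancel common factors


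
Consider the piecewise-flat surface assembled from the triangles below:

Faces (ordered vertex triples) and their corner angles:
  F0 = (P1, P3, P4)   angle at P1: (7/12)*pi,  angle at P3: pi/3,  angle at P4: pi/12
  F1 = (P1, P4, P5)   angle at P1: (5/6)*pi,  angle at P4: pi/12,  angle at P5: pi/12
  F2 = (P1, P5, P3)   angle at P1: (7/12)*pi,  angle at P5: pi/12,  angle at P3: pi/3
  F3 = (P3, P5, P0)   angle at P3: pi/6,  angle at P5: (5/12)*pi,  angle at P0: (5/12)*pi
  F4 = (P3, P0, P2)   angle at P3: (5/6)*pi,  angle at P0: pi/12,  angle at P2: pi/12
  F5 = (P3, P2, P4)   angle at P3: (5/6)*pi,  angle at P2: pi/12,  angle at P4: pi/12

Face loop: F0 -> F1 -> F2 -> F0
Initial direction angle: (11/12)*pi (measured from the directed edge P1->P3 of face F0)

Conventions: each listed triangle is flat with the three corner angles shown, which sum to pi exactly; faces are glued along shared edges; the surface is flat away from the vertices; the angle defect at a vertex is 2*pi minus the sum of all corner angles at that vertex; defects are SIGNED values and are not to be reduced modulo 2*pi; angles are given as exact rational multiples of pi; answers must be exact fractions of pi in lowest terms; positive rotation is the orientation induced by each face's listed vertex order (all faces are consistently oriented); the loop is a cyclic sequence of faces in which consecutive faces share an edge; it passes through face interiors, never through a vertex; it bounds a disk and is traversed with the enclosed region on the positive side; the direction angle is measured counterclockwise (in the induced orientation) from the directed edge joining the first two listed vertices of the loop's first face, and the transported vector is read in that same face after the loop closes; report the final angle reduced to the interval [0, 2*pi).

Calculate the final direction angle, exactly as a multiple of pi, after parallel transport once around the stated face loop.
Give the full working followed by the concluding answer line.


enclosed vertex P1: corner angles sum to 2*pi, defect = 2*pi - 2*pi = 0
by Gauss-Bonnet the loop rotates the vector by the enclosed defect sum (positive orientation, mod 2*pi)
final angle = (11/12)*pi + 0 = (11/12)*pi (mod 2*pi)

Answer: final direction angle = (11/12)*pi


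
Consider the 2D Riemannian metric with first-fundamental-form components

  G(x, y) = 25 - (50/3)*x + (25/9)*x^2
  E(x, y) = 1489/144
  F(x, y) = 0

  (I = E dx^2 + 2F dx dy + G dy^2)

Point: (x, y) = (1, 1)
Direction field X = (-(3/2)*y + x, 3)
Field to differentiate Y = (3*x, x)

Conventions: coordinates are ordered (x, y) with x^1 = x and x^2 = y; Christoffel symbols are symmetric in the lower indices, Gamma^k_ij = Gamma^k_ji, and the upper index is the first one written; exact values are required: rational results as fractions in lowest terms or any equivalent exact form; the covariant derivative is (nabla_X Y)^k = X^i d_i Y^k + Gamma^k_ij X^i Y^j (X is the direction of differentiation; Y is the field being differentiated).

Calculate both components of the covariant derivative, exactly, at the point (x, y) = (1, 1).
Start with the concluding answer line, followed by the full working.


Answer: (nabla_X Y)^x = 333/2978, (nabla_X Y)^y = -19/4

E = 1489/144, F = 0, G = 100/9 at the point
E_x = 0, E_y = 0, F_x = 0, F_y = 0, G_x = -100/9, G_y = 0
EG - F^2 = 37225/324;  g^inv = (324/37225) * [[100/9, 0], [0, 1489/144]]
first-kind symbols [ij,l] = (1/2)(d_i g_jl + d_j g_il - d_l g_ij): [xx,x] = E_x/2 = 0, [xx,y] = F_x - E_y/2 = 0, [xy,x] = E_y/2 = 0, [xy,y] = G_x/2 = -50/9, [yy,x] = F_y - G_x/2 = 50/9, [yy,y] = G_y/2 = 0
Gamma^x_ij = (G*[ij,x] - F*[ij,y])/(EG - F^2), Gamma^y_ij = (E*[ij,y] - F*[ij,x])/(EG - F^2)
Gamma_xxx = 0, Gamma_xxy = 0, Gamma_xyy = 800/1489, Gamma_yxx = 0, Gamma_yxy = -1/2, Gamma_yyy = 0
X = (-1/2, 3), Y = (3, 1) at the point


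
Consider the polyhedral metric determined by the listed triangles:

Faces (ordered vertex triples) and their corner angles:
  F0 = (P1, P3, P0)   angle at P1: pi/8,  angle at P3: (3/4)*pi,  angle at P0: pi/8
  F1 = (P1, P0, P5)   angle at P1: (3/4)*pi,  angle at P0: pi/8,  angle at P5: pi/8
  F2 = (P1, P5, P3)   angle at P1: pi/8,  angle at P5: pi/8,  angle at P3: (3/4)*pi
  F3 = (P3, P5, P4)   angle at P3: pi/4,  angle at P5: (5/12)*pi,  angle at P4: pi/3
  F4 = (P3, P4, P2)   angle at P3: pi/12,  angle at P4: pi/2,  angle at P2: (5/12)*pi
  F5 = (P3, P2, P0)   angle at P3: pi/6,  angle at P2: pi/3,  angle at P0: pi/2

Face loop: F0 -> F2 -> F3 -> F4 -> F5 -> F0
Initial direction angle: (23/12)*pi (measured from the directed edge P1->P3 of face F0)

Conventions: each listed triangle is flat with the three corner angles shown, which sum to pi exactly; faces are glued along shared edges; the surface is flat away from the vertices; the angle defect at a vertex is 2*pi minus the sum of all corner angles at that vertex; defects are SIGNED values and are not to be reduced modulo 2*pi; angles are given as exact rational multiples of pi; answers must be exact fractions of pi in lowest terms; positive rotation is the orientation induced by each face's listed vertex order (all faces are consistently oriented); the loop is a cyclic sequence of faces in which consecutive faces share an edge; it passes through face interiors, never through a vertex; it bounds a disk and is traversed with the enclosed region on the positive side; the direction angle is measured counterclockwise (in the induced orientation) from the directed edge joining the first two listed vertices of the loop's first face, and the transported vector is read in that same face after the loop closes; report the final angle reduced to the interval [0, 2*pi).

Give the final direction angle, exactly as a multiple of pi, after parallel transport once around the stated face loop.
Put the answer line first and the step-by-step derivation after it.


Answer: final direction angle = (23/12)*pi

enclosed vertex P3: corner angles sum to 2*pi, defect = 2*pi - 2*pi = 0
transport around the loop rotates by the sum of enclosed defects; add to the initial angle mod 2*pi
final angle = (23/12)*pi + 0 = (23/12)*pi (mod 2*pi)


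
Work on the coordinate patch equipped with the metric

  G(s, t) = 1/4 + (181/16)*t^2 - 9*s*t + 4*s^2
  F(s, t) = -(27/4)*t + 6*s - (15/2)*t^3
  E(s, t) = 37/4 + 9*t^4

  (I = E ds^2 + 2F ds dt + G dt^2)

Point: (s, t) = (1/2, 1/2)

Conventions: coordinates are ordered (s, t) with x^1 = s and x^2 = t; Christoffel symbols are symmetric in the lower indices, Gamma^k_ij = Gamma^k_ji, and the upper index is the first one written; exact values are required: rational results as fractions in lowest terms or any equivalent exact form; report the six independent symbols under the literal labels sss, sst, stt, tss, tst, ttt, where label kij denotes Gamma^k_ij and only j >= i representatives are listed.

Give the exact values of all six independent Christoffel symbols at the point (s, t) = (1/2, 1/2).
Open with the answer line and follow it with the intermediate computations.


Answer: Gamma_sss = 112/369, Gamma_sst = 1292/5535, Gamma_stt = -1208/1107, Gamma_tss = 2512/1107, Gamma_tst = 512/16605, Gamma_ttt = 3586/3321

E = 157/16, F = -21/16, G = 117/64 at the point
E_s = 0, E_t = 9/2, F_s = 6, F_t = -99/8, G_s = -1/2, G_t = 109/16
EG - F^2 = 16605/1024;  g^inv = (1024/16605) * [[117/64, 21/16], [21/16, 157/16]]
first-kind symbols [ij,l] = (1/2)(d_i g_jl + d_j g_il - d_l g_ij): [ss,s] = E_s/2 = 0, [ss,t] = F_s - E_t/2 = 15/4, [st,s] = E_t/2 = 9/4, [st,t] = G_s/2 = -1/4, [tt,s] = F_t - G_s/2 = -97/8, [tt,t] = G_t/2 = 109/32
Gamma^s_ij = (G*[ij,s] - F*[ij,t])/(EG - F^2), Gamma^t_ij = (E*[ij,t] - F*[ij,s])/(EG - F^2)


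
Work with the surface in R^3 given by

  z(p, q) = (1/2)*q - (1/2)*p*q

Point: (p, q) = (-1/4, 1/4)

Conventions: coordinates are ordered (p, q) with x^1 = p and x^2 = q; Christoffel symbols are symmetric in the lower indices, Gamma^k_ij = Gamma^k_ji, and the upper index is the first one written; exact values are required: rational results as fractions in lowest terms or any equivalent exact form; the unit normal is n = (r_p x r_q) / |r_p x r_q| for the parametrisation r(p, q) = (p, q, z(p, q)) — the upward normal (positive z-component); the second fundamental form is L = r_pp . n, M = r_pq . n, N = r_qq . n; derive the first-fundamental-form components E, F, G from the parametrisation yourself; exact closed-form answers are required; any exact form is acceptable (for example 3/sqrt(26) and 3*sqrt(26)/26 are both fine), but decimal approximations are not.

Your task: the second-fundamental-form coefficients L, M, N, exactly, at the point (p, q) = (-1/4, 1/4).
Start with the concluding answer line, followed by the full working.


Answer: L = 0, M = -2*sqrt(10)/15, N = 0

z_p = -1/8, z_q = 5/8, z_pp = 0, z_pq = -1/2, z_qq = 0
E = 65/64, F = -5/64, G = 89/64; answer radicand W^2 = 45/32
unnormalised second-form numerators: l = 0, m = -1/2, n = 0; L = l/sqrt(45/32), and similarly M = m/sqrt(W^2), N = n/sqrt(W^2)


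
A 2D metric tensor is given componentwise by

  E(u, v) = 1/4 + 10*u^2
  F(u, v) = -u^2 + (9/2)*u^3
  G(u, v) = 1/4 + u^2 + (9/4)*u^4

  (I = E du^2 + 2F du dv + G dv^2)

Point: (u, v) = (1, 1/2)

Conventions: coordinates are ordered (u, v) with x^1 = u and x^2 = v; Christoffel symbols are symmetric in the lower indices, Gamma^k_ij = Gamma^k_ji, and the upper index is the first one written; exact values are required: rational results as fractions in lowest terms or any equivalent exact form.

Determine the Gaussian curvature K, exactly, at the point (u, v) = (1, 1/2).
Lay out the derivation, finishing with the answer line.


E = 41/4, F = 7/2, G = 7/2, EG - F^2 = 189/8 at the point
E_u = 20, E_v = 0, F_u = 23/2, F_v = 0, G_u = 11, G_v = 0
E_vv = 0, F_uv = 0, G_uu = 29
Compute both Brioschi determinants and normalise by (EG - F^2)^2.
M1 = [[-E_vv/2 + F_uv - G_uu/2, E_u/2, F_u - E_v/2], [F_v - G_u/2, E, F], [G_v/2, F, G]] = [[-29/2, 10, 23/2], [-11/2, 41/4, 7/2], [0, 7/2, 7/2]]; det M1 = -5943/16
M2 = [[0, E_v/2, G_u/2], [E_v/2, E, F], [G_u/2, F, G]] = [[0, 0, 11/2], [0, 41/4, 7/2], [11/2, 7/2, 7/2]]; det M2 = -4961/16
det M1 - det M2 = -491/8; K = -491/8 / (189/8)^2 = -3928/35721

Answer: K = -3928/35721


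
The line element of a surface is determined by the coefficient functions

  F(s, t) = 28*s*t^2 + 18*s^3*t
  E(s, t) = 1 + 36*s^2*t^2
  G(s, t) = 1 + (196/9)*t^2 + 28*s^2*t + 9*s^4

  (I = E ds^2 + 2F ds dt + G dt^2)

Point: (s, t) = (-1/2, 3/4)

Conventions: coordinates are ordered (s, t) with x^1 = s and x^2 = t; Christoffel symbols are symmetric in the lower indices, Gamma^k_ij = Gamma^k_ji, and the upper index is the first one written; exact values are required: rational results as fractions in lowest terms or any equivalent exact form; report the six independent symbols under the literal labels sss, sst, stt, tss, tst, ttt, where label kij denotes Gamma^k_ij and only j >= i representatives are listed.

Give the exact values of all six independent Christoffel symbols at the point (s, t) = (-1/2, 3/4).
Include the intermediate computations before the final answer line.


E = 97/16, F = -153/16, G = 305/16 at the point
E_s = -81/4, E_t = 27/2, F_s = 207/8, F_t = -93/4, G_s = -51/2, G_t = 119/3
EG - F^2 = 193/8;  g^inv = (8/193) * [[305/16, 153/16], [153/16, 97/16]]
first-kind symbols [ij,l] = (1/2)(d_i g_jl + d_j g_il - d_l g_ij): [ss,s] = E_s/2 = -81/8, [ss,t] = F_s - E_t/2 = 153/8, [st,s] = E_t/2 = 27/4, [st,t] = G_s/2 = -51/4, [tt,s] = F_t - G_s/2 = -21/2, [tt,t] = G_t/2 = 119/6
Gamma^s_ij = (G*[ij,s] - F*[ij,t])/(EG - F^2), Gamma^t_ij = (E*[ij,t] - F*[ij,s])/(EG - F^2)

Answer: Gamma_sss = -81/193, Gamma_sst = 54/193, Gamma_stt = -84/193, Gamma_tss = 153/193, Gamma_tst = -102/193, Gamma_ttt = 476/579


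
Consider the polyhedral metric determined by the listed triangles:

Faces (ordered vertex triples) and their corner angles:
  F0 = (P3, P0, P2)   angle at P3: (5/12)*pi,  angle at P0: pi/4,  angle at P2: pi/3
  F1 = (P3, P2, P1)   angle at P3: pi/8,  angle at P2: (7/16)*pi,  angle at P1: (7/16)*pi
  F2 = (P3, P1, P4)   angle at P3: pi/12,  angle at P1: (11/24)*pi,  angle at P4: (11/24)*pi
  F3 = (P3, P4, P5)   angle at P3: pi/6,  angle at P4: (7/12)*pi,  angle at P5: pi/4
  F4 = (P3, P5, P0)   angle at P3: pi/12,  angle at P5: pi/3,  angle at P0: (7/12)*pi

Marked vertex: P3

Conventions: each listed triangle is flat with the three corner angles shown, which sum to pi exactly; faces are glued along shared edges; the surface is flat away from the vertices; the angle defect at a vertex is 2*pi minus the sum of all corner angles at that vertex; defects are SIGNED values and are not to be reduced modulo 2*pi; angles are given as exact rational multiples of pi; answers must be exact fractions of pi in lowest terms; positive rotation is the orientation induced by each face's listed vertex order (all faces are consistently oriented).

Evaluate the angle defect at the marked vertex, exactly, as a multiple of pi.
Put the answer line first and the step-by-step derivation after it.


Answer: defect(P3) = (9/8)*pi

Sum of corner angles at P3: (7/8)*pi
defect = 2*pi - (7/8)*pi


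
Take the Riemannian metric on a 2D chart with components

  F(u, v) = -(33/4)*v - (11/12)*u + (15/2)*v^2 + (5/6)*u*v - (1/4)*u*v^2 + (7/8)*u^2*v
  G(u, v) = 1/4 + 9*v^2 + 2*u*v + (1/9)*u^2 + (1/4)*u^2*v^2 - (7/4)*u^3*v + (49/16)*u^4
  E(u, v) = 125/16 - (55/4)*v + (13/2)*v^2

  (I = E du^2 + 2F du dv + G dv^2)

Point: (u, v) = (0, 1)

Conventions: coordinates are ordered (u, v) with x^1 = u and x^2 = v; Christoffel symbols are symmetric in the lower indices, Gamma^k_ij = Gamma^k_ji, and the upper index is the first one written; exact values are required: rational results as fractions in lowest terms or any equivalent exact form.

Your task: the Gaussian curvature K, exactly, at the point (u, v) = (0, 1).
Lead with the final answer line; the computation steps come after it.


Answer: K = -120352/88209

E = 9/16, F = -3/4, G = 37/4, EG - F^2 = 297/64 at the point
E_u = 0, E_v = -3/4, F_u = -1/3, F_v = 27/4, G_u = 2, G_v = 18
E_vv = 13, F_uv = 1/3, G_uu = 13/18
K follows from Brioschi's formula, (det M1 - det M2)/(EG - F^2)^2.
M1 = [[-E_vv/2 + F_uv - G_uu/2, E_u/2, F_u - E_v/2], [F_v - G_u/2, E, F], [G_v/2, F, G]] = [[-235/36, 0, 1/24], [23/4, 9/16, -3/4], [9, -3/4, 37/4]]; det M1 = -7855/256
M2 = [[0, E_v/2, G_u/2], [E_v/2, E, F], [G_u/2, F, G]] = [[0, -3/8, 1], [-3/8, 9/16, -3/4], [1, -3/4, 37/4]]; det M2 = -333/256
det M1 - det M2 = -3761/128; K = -3761/128 / (297/64)^2 = -120352/88209


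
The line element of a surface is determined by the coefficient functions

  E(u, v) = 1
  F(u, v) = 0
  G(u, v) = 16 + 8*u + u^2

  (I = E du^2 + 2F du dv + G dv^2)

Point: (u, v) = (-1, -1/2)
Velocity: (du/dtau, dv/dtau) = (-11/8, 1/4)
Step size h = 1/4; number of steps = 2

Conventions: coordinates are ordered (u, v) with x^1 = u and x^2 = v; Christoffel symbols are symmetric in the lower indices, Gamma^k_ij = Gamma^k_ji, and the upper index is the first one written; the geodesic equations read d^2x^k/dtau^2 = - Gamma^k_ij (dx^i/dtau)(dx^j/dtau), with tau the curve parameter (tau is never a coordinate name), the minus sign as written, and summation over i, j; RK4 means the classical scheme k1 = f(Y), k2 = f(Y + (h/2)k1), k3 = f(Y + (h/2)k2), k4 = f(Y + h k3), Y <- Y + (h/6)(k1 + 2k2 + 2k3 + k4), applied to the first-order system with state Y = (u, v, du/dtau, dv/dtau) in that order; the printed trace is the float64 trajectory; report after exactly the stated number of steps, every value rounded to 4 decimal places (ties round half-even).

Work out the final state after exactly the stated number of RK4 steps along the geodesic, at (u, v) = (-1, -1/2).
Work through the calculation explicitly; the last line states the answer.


f(Y) = (du/dtau, dv/dtau, -Gamma^u_ij Y'^i Y'^j, -Gamma^v_ij Y'^i Y'^j) with the Gammas evaluated at the stage position; h = 0.250000; intermediate values shown to 6 dp
step 0: u = -1.0000, v = -0.5000, du/dtau = -1.3750, dv/dtau = 0.2500
step 1:
  k1: at (u, v) = (-1.000000, -0.500000), (du/dtau, dv/dtau) = (-1.375000, 0.250000); Gamma_uuu = 0.000000, Gamma_uuv = 0.000000, Gamma_uvv = -3.000000, Gamma_vuu = 0.000000, Gamma_vuv = 0.333333, Gamma_vvv = 0.000000; k1 = (-1.375000, 0.250000, 0.187500, 0.229167)
  k2: at (u, v) = (-1.171875, -0.468750), (du/dtau, dv/dtau) = (-1.351562, 0.278646); Gamma_uuu = 0.000000, Gamma_uuv = 0.000000, Gamma_uvv = -2.828125, Gamma_vuu = 0.000000, Gamma_vuv = 0.353591, Gamma_vvv = 0.000000; k2 = (-1.351562, 0.278646, 0.219586, 0.266330)
  k3: at (u, v) = (-1.168945, -0.465169), (du/dtau, dv/dtau) = (-1.347552, 0.283291); Gamma_uuu = 0.000000, Gamma_uuv = 0.000000, Gamma_uvv = -2.831055, Gamma_vuu = 0.000000, Gamma_vuv = 0.353225, Gamma_vvv = 0.000000; k3 = (-1.347552, 0.283291, 0.227203, 0.269687)
  k4: at (u, v) = (-1.336888, -0.429177), (du/dtau, dv/dtau) = (-1.318199, 0.317422); Gamma_uuu = 0.000000, Gamma_uuv = 0.000000, Gamma_uvv = -2.663112, Gamma_vuu = 0.000000, Gamma_vuv = 0.375501, Gamma_vvv = 0.000000; k4 = (-1.318199, 0.317422, 0.268326, 0.314238)
  Y <- Y + (h/6)(k1 + 2k2 + 2k3 + k4): u = -1.3371, v = -0.4295, du/dtau = -1.3188, dv/dtau = 0.3173
step 2:
  k1: at (u, v) = (-1.337143, -0.429529), (du/dtau, dv/dtau) = (-1.318775, 0.317310); Gamma_uuu = 0.000000, Gamma_uuv = 0.000000, Gamma_uvv = -2.662857, Gamma_vuu = 0.000000, Gamma_vuv = 0.375536, Gamma_vvv = 0.000000; k1 = (-1.318775, 0.317310, 0.268111, 0.314294)
  k2: at (u, v) = (-1.501990, -0.389866), (du/dtau, dv/dtau) = (-1.285261, 0.356597); Gamma_uuu = 0.000000, Gamma_uuv = 0.000000, Gamma_uvv = -2.498010, Gamma_vuu = 0.000000, Gamma_vuv = 0.400319, Gamma_vvv = 0.000000; k2 = (-1.285261, 0.356597, 0.317650, 0.366948)
  k3: at (u, v) = (-1.497800, -0.384955), (du/dtau, dv/dtau) = (-1.279069, 0.363178); Gamma_uuu = 0.000000, Gamma_uuv = 0.000000, Gamma_uvv = -2.502200, Gamma_vuu = 0.000000, Gamma_vuv = 0.399648, Gamma_vvv = 0.000000; k3 = (-1.279069, 0.363178, 0.330037, 0.371297)
  k4: at (u, v) = (-1.656910, -0.338735), (du/dtau, dv/dtau) = (-1.236266, 0.410134); Gamma_uuu = 0.000000, Gamma_uuv = 0.000000, Gamma_uvv = -2.343090, Gamma_vuu = 0.000000, Gamma_vuv = 0.426787, Gamma_vvv = 0.000000; k4 = (-1.236266, 0.410134, 0.394132, 0.432792)
  Y <- Y + (h/6)(k1 + 2k2 + 2k3 + k4): u = -1.6573, v = -0.3392, du/dtau = -1.2372, dv/dtau = 0.4100

Answer: u = -1.6573, v = -0.3392, du/dtau = -1.2372, dv/dtau = 0.4100


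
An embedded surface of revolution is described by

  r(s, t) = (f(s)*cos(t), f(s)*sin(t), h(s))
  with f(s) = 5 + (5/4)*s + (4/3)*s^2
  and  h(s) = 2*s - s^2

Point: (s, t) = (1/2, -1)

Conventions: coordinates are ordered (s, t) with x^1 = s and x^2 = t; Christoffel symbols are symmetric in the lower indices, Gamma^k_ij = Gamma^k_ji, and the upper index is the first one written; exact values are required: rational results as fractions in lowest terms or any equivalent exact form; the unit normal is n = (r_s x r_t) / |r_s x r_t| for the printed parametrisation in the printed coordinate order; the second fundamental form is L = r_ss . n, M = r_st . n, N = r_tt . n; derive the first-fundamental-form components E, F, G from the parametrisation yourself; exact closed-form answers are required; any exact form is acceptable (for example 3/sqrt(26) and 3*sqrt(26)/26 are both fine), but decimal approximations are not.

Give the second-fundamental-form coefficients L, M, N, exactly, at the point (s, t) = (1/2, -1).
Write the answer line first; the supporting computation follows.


Answer: L = -94*sqrt(1105)/1105, M = 0, N = 11*sqrt(1105)/170

f = 143/24, f' = 31/12, f'' = 8/3, h' = 1, h'' = -2
E = 1105/144, F = 0, G = 20449/576; answer radicand W^2 = 1105/144
unnormalised second-form numerators: l = -47/6, m = 0, n = 143/24; L = l/sqrt(1105/144), and similarly M = m/sqrt(W^2), N = n/sqrt(W^2)


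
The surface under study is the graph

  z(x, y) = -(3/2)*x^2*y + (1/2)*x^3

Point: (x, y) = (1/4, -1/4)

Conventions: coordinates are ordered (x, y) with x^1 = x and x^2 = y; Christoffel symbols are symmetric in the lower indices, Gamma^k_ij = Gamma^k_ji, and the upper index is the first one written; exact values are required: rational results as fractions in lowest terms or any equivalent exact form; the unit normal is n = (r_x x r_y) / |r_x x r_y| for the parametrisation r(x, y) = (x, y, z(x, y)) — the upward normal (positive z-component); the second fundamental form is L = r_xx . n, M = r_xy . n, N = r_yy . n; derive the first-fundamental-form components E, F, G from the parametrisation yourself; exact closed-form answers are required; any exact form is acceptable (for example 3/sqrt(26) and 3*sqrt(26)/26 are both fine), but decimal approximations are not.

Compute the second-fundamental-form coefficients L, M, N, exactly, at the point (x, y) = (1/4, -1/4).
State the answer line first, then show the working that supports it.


Answer: L = 24*sqrt(1114)/557, M = -12*sqrt(1114)/557, N = 0

z_x = 9/32, z_y = -3/32, z_xx = 3/2, z_xy = -3/4, z_yy = 0
E = 1105/1024, F = -27/1024, G = 1033/1024; answer radicand W^2 = 557/512
unnormalised second-form numerators: l = 3/2, m = -3/4, n = 0; L = l/sqrt(557/512), and similarly M = m/sqrt(W^2), N = n/sqrt(W^2)


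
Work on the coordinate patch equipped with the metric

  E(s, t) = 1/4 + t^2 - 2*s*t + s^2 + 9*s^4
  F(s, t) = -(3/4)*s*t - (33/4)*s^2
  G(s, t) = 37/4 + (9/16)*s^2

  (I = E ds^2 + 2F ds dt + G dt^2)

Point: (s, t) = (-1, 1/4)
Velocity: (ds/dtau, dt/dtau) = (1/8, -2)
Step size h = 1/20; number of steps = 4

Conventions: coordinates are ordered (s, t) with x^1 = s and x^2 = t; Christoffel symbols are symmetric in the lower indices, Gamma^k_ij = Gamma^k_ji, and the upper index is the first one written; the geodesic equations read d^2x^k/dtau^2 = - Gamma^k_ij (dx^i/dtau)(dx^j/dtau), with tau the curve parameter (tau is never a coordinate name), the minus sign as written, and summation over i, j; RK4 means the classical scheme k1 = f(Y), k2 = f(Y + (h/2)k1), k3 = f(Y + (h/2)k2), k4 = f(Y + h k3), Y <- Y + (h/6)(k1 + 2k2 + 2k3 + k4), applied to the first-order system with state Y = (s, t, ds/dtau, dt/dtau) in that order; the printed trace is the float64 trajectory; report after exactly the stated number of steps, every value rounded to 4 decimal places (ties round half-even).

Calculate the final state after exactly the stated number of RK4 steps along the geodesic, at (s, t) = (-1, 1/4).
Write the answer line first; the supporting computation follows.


Answer: s = -1.0057, t = -0.1757, ds/dtau = -0.2277, dt/dtau = -2.2967

f(Y) = (ds/dtau, dt/dtau, -Gamma^s_ij Y'^i Y'^j, -Gamma^t_ij Y'^i Y'^j) with the Gammas evaluated at the stage position; h = 0.050000; intermediate values shown to 6 dp
step 0: s = -1.0000, t = 0.2500, ds/dtau = 0.1250, dt/dtau = -2.0000
step 1:
  k1: at (s, t) = (-1.000000, 0.250000), (ds/dtau, dt/dtau) = (0.125000, -2.000000); Gamma_sss = -1.641350, Gamma_sst = 0.188118, Gamma_stt = 0.313403, Gamma_tss = 0.186407, Gamma_tst = 0.097243, Gamma_ttt = 0.257510; k1 = (0.125000, -2.000000, -1.133907, -0.984329)
  k2: at (s, t) = (-0.996875, 0.200000), (ds/dtau, dt/dtau) = (0.096652, -2.024608); Gamma_sss = -1.673507, Gamma_sst = 0.185777, Gamma_stt = 0.329924, Gamma_tss = 0.166330, Gamma_tst = 0.095277, Gamma_ttt = 0.270726; k2 = (0.096652, -2.024608, -1.264030, -1.073984)
  k3: at (s, t) = (-0.997584, 0.199385), (ds/dtau, dt/dtau) = (0.093399, -2.026850); Gamma_sss = -1.673546, Gamma_sst = 0.185258, Gamma_stt = 0.329632, Gamma_tss = 0.165464, Gamma_tst = 0.095030, Gamma_ttt = 0.270869; k3 = (0.093399, -2.026850, -1.269429, -1.078226)
  k4: at (s, t) = (-0.995330, 0.148658), (ds/dtau, dt/dtau) = (0.061529, -2.053911); Gamma_sss = -1.706721, Gamma_sst = 0.181643, Gamma_stt = 0.347052, Gamma_tss = 0.143529, Gamma_tst = 0.092234, Gamma_ttt = 0.285298; k4 = (0.061529, -2.053911, -1.411686, -1.180774)
  Y <- Y + (h/6)(k1 + 2k2 + 2k3 + k4): s = -0.9953, t = 0.1487, ds/dtau = 0.0616, dt/dtau = -2.0539
step 2:
  k1: at (s, t) = (-0.995278, 0.148693), (ds/dtau, dt/dtau) = (0.061562, -2.053913); Gamma_sss = -1.706726, Gamma_sst = 0.181681, Gamma_stt = 0.347079, Gamma_tss = 0.143588, Gamma_tst = 0.092252, Gamma_ttt = 0.285290; k1 = (0.061562, -2.053913, -1.411758, -1.180728)
  k2: at (s, t) = (-0.993739, 0.097345), (ds/dtau, dt/dtau) = (0.026268, -2.083431); Gamma_sss = -1.740849, Gamma_sst = 0.176783, Gamma_stt = 0.365536, Gamma_tss = 0.119951, Gamma_tst = 0.088568, Gamma_ttt = 0.301006; k2 = (0.026268, -2.083431, -1.566123, -1.296959)
  k3: at (s, t) = (-0.994621, 0.096607), (ds/dtau, dt/dtau) = (0.022409, -2.086337); Gamma_sss = -1.740791, Gamma_sst = 0.176110, Gamma_stt = 0.365089, Gamma_tss = 0.118857, Gamma_tst = 0.088223, Gamma_ttt = 0.301164; k3 = (0.022409, -2.086337, -1.571817, -1.302719)
  k4: at (s, t) = (-0.994158, 0.044376), (ds/dtau, dt/dtau) = (-0.017028, -2.119049); Gamma_sss = -1.775604, Gamma_sst = 0.169499, Gamma_stt = 0.384359, Gamma_tss = 0.093053, Gamma_tst = 0.083343, Gamma_ttt = 0.318307; k4 = (-0.017028, -2.119049, -1.737630, -1.435356)
  Y <- Y + (h/6)(k1 + 2k2 + 2k3 + k4): s = -0.9941, t = 0.0444, ds/dtau = -0.0170, dt/dtau = -2.1190
step 3:
  k1: at (s, t) = (-0.994096, 0.044422), (ds/dtau, dt/dtau) = (-0.016982, -2.119041); Gamma_sss = -1.775615, Gamma_sst = 0.169547, Gamma_stt = 0.384396, Gamma_tss = 0.093128, Gamma_tst = 0.083368, Gamma_ttt = 0.318298; k1 = (-0.016982, -2.119041, -1.737755, -1.435293)
  k2: at (s, t) = (-0.994520, -0.008554), (ds/dtau, dt/dtau) = (-0.060425, -2.154924); Gamma_sss = -1.810976, Gamma_sst = 0.161221, Gamma_stt = 0.404611, Gamma_tss = 0.065388, Gamma_tst = 0.077210, Gamma_ttt = 0.336938; k2 = (-0.060425, -2.154924, -1.914262, -1.584985)
  k3: at (s, t) = (-0.995606, -0.009451), (ds/dtau, dt/dtau) = (-0.064838, -2.158666); Gamma_sss = -1.810757, Gamma_sst = 0.160371, Gamma_stt = 0.403940, Gamma_tss = 0.064022, Gamma_tst = 0.076733, Gamma_ttt = 0.337101; k3 = (-0.064838, -2.158666, -1.919577, -1.592584)
  k4: at (s, t) = (-0.997338, -0.063511), (ds/dtau, dt/dtau) = (-0.112960, -2.198671); Gamma_sss = -1.846211, Gamma_sst = 0.149838, Gamma_stt = 0.424722, Gamma_tss = 0.033837, Gamma_tst = 0.068882, Gamma_ttt = 0.357357; k4 = (-0.112960, -2.198671, -2.104040, -1.762166)
  Y <- Y + (h/6)(k1 + 2k2 + 2k3 + k4): s = -0.9973, t = -0.0635, ds/dtau = -0.1129, dt/dtau = -2.1986
step 4:
  k1: at (s, t) = (-0.997266, -0.063452), (ds/dtau, dt/dtau) = (-0.112894, -2.198646); Gamma_sss = -1.846231, Gamma_sst = 0.149894, Gamma_stt = 0.424770, Gamma_tss = 0.033927, Gamma_tst = 0.068916, Gamma_ttt = 0.357348; k1 = (-0.112894, -2.198646, -2.104239, -1.762080)
  k2: at (s, t) = (-1.000089, -0.118418), (ds/dtau, dt/dtau) = (-0.165500, -2.242698); Gamma_sss = -1.881534, Gamma_sst = 0.137177, Gamma_stt = 0.446217, Gamma_tss = 0.001638, Gamma_tst = 0.059265, Gamma_ttt = 0.379265; k2 = (-0.165500, -2.242698, -2.294631, -1.951627)
  k3: at (s, t) = (-1.001404, -0.119519), (ds/dtau, dt/dtau) = (-0.170260, -2.247437); Gamma_sss = -1.881070, Gamma_sst = 0.136140, Gamma_stt = 0.445240, Gamma_tss = -0.000037, Gamma_tst = 0.058614, Gamma_ttt = 0.379406; k3 = (-0.170260, -2.247437, -2.298554, -1.961224)
  k4: at (s, t) = (-1.005779, -0.175824), (ds/dtau, dt/dtau) = (-0.227821, -2.296708); Gamma_sss = -1.915520, Gamma_sst = 0.120737, Gamma_stt = 0.466773, Gamma_tss = -0.034933, Gamma_tst = 0.046633, Gamma_ttt = 0.403037; k4 = (-0.227821, -2.296708, -2.489094, -2.172952)
  Y <- Y + (h/6)(k1 + 2k2 + 2k3 + k4): s = -1.0057, t = -0.1757, ds/dtau = -0.2277, dt/dtau = -2.2967
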